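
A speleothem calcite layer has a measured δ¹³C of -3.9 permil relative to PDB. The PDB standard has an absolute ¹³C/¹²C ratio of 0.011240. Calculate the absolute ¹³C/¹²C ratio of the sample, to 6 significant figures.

0.0111962

R_sample = R_standard × (δ¹³C/1000 + 1)
R_sample = 0.011240 × (-3.9/1000 + 1) = 0.011240 × 0.996100
R_sample = 0.0111962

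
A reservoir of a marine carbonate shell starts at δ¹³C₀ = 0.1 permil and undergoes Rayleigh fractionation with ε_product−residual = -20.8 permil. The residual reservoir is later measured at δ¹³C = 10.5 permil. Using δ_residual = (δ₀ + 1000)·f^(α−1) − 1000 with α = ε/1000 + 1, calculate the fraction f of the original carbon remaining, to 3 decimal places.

0.608

α − 1 = ε/1000 = -0.0208
(δ_res + 1000)/(δ₀ + 1000) = (10.5 + 1000)/(0.1 + 1000) = 1010.5/1000.1 = 1.010399
f = 1.010399^(1/-0.0208) = exp(ln(1.010399)/-0.0208) = exp(0.01035/-0.0208)
f = exp(-0.4974) = 0.6081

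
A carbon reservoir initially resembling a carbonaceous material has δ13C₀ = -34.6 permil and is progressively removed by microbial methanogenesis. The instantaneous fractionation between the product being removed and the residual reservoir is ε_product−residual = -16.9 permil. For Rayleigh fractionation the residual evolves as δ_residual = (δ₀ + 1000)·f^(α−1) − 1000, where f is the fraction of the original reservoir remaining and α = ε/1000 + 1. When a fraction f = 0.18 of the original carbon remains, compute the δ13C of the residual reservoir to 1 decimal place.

Rayleigh residual: δ_res = (δ₀ + 1000)·f^(α−1) − 1000
α = ε/1000 + 1 = 0.98310, so α − 1 = -0.01690
f^(α−1) = 0.18^(-0.01690) = 1.029404
δ_res = (-34.6 + 1000) × 1.029404 − 1000 = 993.787 − 1000 = -6.21 permil

-6.2 permil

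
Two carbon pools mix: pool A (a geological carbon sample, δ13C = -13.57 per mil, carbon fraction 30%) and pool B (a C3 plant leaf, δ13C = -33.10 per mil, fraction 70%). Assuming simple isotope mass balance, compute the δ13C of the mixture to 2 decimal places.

δ_mix = f_A·δ_A + f_B·δ_B
δ_mix = 0.30 × (-13.57) + 0.70 × (-33.10)
δ_mix = -4.071 + -23.170 = -27.241 per mil

-27.24 per mil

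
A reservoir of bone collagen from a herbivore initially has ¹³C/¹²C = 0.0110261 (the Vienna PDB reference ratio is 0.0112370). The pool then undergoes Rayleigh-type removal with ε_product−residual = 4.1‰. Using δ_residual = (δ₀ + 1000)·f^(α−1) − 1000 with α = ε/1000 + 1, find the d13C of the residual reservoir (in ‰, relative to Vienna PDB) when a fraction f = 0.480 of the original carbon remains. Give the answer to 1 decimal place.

δ₀ = (0.0110261/0.0112370 − 1)×1000 = (0.981232 − 1)×1000 = -18.768‰
α − 1 = ε/1000 = 0.0041
f^(α−1) = 0.480^(0.0041) = 0.996995
δ_res = (-18.768 + 1000) × 0.996995 − 1000 = 978.283 − 1000 = -21.72‰

-21.7‰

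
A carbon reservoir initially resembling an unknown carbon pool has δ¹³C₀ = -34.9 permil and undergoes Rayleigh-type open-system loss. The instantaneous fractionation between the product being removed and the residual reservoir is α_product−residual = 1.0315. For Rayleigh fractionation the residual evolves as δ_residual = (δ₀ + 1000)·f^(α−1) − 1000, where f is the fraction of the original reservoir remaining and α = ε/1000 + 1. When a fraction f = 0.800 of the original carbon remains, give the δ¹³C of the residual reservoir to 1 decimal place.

-41.7 permil

Rayleigh residual: δ_res = (δ₀ + 1000)·f^(α−1) − 1000
α − 1 = 0.03150
f^(α−1) = 0.800^(0.03150) = 0.992996
δ_res = (-34.9 + 1000) × 0.992996 − 1000 = 958.340 − 1000 = -41.66 permil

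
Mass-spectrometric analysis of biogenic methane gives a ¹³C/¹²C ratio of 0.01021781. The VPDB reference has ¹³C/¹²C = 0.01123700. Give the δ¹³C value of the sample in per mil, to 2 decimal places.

-90.70 per mil

δ¹³C = (R_sample / R_standard − 1) × 1000
R_sample / R_standard = 0.01021781 / 0.01123700 = 0.909301
δ¹³C = (0.909301 − 1) × 1000 = -90.699 per mil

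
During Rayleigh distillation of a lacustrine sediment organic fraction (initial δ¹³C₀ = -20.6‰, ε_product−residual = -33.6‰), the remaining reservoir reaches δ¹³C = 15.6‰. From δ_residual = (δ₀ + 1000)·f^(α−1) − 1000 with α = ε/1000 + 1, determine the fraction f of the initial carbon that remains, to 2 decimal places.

0.34

α − 1 = ε/1000 = -0.0336
(δ_res + 1000)/(δ₀ + 1000) = (15.6 + 1000)/(-20.6 + 1000) = 1015.6/979.4 = 1.036961
f = 1.036961^(1/-0.0336) = exp(ln(1.036961)/-0.0336) = exp(0.03629/-0.0336)
f = exp(-1.0802) = 0.3395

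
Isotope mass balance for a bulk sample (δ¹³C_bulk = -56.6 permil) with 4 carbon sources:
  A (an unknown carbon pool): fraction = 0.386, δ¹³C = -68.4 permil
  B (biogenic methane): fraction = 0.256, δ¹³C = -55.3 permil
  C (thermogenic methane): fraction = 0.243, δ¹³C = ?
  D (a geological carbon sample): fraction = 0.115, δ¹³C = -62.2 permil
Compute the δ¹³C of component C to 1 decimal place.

Isotope mass balance: δ_bulk = Σ fᵢ·δᵢ.
-56.6 = 0.386×(-68.4) + 0.256×(-55.3) + 0.243×δ_C + 0.115×(-62.2)
0.243·δ_C = -56.6 − (-47.712) = -8.888
δ_C = -8.888 / 0.243 = -36.58 permil

-36.6 permil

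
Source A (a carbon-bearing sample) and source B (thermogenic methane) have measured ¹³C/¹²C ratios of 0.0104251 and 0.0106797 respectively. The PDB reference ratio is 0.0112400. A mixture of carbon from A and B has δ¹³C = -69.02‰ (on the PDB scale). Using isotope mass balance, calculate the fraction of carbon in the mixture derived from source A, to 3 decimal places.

0.846

δ_A = (0.0104251/0.0112400 − 1)×1000 = (0.927500 − 1)×1000 = -72.500‰
δ_B = (0.0106797/0.0112400 − 1)×1000 = (0.950151 − 1)×1000 = -49.849‰
f_A = (δ_mix − δ_B)/(δ_A − δ_B) = (-69.02 − (-49.849))/(-72.500 − (-49.849))
f_A = -19.171 / -22.651 = 0.8464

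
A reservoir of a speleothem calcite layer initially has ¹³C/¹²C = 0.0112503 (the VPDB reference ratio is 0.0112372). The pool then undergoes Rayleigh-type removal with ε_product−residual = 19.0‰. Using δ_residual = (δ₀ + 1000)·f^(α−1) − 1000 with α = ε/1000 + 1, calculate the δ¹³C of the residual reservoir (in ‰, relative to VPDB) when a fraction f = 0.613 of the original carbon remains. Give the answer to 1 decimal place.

-8.1‰

δ₀ = (0.0112503/0.0112372 − 1)×1000 = (1.001166 − 1)×1000 = 1.166‰
α − 1 = ε/1000 = 0.0190
f^(α−1) = 0.613^(0.0190) = 0.990745
δ_res = (1.166 + 1000) × 0.990745 − 1000 = 991.900 − 1000 = -8.10‰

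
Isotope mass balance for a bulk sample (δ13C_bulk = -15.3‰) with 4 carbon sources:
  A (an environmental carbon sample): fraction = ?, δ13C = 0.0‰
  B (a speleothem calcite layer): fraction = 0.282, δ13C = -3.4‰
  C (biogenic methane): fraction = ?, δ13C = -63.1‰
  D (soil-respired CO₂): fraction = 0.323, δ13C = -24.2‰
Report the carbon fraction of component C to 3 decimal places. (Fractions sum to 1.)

Let f_C and f_A be the unknown fractions; fractions sum to 1 so f_C + f_A = 0.395.
Mass balance: Σ fᵢ·δᵢ = δ_bulk ⇒ f_C·(-63.1) + f_A·(-0.0) = -15.3 − (-8.775) = -6.525
Substitute f_A = 0.395 − f_C:
f_C·(-63.1 − -0.0) = -6.525 − 0.395×(-0.0) = -6.525
f_C = -6.525 / -63.1 = 0.1034

0.103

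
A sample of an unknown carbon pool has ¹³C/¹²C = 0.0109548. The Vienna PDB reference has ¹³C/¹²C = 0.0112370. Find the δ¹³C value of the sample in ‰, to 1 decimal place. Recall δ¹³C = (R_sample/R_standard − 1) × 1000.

δ¹³C = (R_sample / R_standard − 1) × 1000
R_sample / R_standard = 0.0109548 / 0.0112370 = 0.974887
δ¹³C = (0.974887 − 1) × 1000 = -25.11‰

-25.1‰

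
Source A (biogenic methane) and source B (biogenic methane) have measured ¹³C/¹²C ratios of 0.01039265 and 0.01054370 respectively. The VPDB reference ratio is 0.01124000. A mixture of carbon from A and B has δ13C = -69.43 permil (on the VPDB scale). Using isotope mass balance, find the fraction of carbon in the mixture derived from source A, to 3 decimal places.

δ_A = (0.01039265/0.01124000 − 1)×1000 = (0.924613 − 1)×1000 = -75.387 permil
δ_B = (0.01054370/0.01124000 − 1)×1000 = (0.938052 − 1)×1000 = -61.948 permil
f_A = (δ_mix − δ_B)/(δ_A − δ_B) = (-69.43 − (-61.948))/(-75.387 − (-61.948))
f_A = -7.482 / -13.439 = 0.5567

0.557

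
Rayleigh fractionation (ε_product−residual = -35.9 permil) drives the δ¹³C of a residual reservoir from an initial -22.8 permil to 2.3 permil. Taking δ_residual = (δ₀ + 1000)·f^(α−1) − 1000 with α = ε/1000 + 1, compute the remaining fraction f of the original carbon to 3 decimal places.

α − 1 = ε/1000 = -0.0359
(δ_res + 1000)/(δ₀ + 1000) = (2.3 + 1000)/(-22.8 + 1000) = 1002.3/977.2 = 1.025686
f = 1.025686^(1/-0.0359) = exp(ln(1.025686)/-0.0359) = exp(0.02536/-0.0359)
f = exp(-0.7064) = 0.4934

0.493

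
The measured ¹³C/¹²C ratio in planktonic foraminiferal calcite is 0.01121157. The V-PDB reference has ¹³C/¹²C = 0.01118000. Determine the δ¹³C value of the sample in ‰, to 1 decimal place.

δ¹³C = (R_sample / R_standard − 1) × 1000
R_sample / R_standard = 0.01121157 / 0.01118000 = 1.002824
δ¹³C = (1.002824 − 1) × 1000 = 2.82‰

2.8‰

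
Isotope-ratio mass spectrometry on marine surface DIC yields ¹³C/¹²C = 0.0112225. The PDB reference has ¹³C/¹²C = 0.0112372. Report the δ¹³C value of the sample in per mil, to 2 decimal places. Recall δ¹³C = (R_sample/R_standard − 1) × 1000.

-1.31 per mil

δ¹³C = (R_sample / R_standard − 1) × 1000
R_sample / R_standard = 0.0112225 / 0.0112372 = 0.998692
δ¹³C = (0.998692 − 1) × 1000 = -1.308 per mil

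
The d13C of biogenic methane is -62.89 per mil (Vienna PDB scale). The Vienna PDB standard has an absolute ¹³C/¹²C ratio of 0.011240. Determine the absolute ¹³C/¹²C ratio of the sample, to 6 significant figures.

R_sample = R_standard × (d13C/1000 + 1)
R_sample = 0.011240 × (-62.89/1000 + 1) = 0.011240 × 0.937110
R_sample = 0.0105331

0.0105331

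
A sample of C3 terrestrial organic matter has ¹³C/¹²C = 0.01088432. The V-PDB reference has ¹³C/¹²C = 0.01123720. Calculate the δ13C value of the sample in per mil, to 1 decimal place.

δ13C = (R_sample / R_standard − 1) × 1000
R_sample / R_standard = 0.01088432 / 0.01123720 = 0.968597
δ13C = (0.968597 − 1) × 1000 = -31.40 per mil

-31.4 per mil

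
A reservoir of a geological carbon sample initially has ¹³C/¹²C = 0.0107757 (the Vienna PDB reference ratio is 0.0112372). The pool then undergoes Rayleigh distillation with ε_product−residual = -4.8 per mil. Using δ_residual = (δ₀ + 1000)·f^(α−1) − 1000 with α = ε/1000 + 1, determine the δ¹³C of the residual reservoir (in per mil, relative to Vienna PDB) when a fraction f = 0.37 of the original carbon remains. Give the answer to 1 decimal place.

δ₀ = (0.0107757/0.0112372 − 1)×1000 = (0.958931 − 1)×1000 = -41.069 per mil
α − 1 = ε/1000 = -0.0048
f^(α−1) = 0.37^(-0.0048) = 1.004784
δ_res = (-41.069 + 1000) × 1.004784 − 1000 = 963.518 − 1000 = -36.48 per mil

-36.5 per mil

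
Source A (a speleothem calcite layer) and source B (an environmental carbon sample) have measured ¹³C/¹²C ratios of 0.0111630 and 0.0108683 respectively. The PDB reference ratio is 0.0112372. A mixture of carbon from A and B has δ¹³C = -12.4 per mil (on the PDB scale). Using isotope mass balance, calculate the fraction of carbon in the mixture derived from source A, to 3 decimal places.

δ_A = (0.0111630/0.0112372 − 1)×1000 = (0.993397 − 1)×1000 = -6.603 per mil
δ_B = (0.0108683/0.0112372 − 1)×1000 = (0.967172 − 1)×1000 = -32.828 per mil
f_A = (δ_mix − δ_B)/(δ_A − δ_B) = (-12.4 − (-32.828))/(-6.603 − (-32.828))
f_A = 20.428 / 26.225 = 0.7790

0.779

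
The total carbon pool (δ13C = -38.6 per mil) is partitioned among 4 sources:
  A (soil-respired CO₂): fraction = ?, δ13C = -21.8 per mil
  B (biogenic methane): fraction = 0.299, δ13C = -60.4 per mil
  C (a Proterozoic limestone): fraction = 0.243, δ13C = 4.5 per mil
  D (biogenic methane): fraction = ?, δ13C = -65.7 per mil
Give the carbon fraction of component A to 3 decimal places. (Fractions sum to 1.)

0.193

Let f_A and f_D be the unknown fractions; fractions sum to 1 so f_A + f_D = 0.458.
Mass balance: Σ fᵢ·δᵢ = δ_bulk ⇒ f_A·(-21.8) + f_D·(-65.7) = -38.6 − (-16.966) = -21.634
Substitute f_D = 0.458 − f_A:
f_A·(-21.8 − -65.7) = -21.634 − 0.458×(-65.7) = 8.457
f_A = 8.457 / 43.9 = 0.1926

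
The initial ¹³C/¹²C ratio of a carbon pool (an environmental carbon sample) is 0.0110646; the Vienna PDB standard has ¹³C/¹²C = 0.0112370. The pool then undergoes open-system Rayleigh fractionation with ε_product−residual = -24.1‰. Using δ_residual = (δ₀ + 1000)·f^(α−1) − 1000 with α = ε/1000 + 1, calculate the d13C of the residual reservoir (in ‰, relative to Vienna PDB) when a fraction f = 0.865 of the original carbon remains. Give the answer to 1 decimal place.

-11.9‰

δ₀ = (0.0110646/0.0112370 − 1)×1000 = (0.984658 − 1)×1000 = -15.342‰
α − 1 = ε/1000 = -0.0241
f^(α−1) = 0.865^(-0.0241) = 1.003501
δ_res = (-15.342 + 1000) × 1.003501 − 1000 = 988.105 − 1000 = -11.89‰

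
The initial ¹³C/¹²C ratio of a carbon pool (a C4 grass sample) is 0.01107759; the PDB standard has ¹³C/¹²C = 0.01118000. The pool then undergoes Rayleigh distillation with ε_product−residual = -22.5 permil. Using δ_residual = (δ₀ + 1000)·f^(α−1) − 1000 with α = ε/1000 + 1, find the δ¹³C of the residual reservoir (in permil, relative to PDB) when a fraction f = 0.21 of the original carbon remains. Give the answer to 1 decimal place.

δ₀ = (0.01107759/0.01118000 − 1)×1000 = (0.990840 − 1)×1000 = -9.160 permil
α − 1 = ε/1000 = -0.0225
f^(α−1) = 0.21^(-0.0225) = 1.035738
δ_res = (-9.160 + 1000) × 1.035738 − 1000 = 1026.251 − 1000 = 26.25 permil

26.3 permil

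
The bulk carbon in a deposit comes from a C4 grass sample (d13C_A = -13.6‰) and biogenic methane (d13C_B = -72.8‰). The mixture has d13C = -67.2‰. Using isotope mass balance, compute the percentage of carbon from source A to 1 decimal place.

δ_mix = f_A·δ_A + (1 − f_A)·δ_B  ⇒  f_A = (δ_mix − δ_B)/(δ_A − δ_B)
f_A = (-67.2 − (-72.8)) / (-13.6 − (-72.8))
f_A = 5.6 / 59.2 = 0.0946

9.5%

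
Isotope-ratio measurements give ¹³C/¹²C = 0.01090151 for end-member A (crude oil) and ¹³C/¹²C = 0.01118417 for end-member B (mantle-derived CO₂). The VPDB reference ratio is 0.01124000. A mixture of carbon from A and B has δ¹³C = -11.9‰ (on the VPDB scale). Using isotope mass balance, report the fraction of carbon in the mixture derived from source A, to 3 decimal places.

δ_A = (0.01090151/0.01124000 − 1)×1000 = (0.969885 − 1)×1000 = -30.115‰
δ_B = (0.01118417/0.01124000 − 1)×1000 = (0.995033 − 1)×1000 = -4.967‰
f_A = (δ_mix − δ_B)/(δ_A − δ_B) = (-11.9 − (-4.967))/(-30.115 − (-4.967))
f_A = -6.933 / -25.148 = 0.2757

0.276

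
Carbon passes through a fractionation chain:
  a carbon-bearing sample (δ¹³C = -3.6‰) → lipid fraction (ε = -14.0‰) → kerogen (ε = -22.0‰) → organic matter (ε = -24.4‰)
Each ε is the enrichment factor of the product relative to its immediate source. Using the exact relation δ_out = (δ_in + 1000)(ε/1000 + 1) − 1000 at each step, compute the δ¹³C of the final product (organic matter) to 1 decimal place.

step 1: δ = (-3.60 + 1000)·(-14.0/1000 + 1) − 1000 = -17.55‰
step 2: δ = (-17.55 + 1000)·(-22.0/1000 + 1) − 1000 = -39.16‰
step 3: δ = (-39.16 + 1000)·(-24.4/1000 + 1) − 1000 = -62.61‰

-62.6‰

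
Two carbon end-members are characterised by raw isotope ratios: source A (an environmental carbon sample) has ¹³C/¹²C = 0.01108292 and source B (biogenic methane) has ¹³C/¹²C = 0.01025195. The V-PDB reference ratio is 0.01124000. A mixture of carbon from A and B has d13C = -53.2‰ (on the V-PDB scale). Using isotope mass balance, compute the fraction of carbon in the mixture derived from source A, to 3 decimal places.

δ_A = (0.01108292/0.01124000 − 1)×1000 = (0.986025 − 1)×1000 = -13.975‰
δ_B = (0.01025195/0.01124000 − 1)×1000 = (0.912095 − 1)×1000 = -87.905‰
f_A = (δ_mix − δ_B)/(δ_A − δ_B) = (-53.2 − (-87.905))/(-13.975 − (-87.905))
f_A = 34.705 / 73.930 = 0.4694

0.469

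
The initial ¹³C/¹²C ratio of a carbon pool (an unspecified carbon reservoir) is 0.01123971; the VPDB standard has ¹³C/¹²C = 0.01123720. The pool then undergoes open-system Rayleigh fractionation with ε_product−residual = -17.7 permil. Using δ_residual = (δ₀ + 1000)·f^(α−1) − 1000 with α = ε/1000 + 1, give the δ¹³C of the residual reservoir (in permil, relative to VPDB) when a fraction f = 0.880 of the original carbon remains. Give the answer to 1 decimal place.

2.5 permil

δ₀ = (0.01123971/0.01123720 − 1)×1000 = (1.000223 − 1)×1000 = 0.223 permil
α − 1 = ε/1000 = -0.0177
f^(α−1) = 0.880^(-0.0177) = 1.002265
δ_res = (0.223 + 1000) × 1.002265 − 1000 = 1002.489 − 1000 = 2.49 permil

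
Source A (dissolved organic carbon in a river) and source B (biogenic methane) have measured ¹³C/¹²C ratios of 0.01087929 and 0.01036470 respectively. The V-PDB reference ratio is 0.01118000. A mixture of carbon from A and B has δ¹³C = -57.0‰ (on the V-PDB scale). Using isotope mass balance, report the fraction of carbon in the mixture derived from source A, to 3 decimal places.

δ_A = (0.01087929/0.01118000 − 1)×1000 = (0.973103 − 1)×1000 = -26.897‰
δ_B = (0.01036470/0.01118000 − 1)×1000 = (0.927075 − 1)×1000 = -72.925‰
f_A = (δ_mix − δ_B)/(δ_A − δ_B) = (-57.0 − (-72.925))/(-26.897 − (-72.925))
f_A = 15.925 / 46.028 = 0.3460

0.346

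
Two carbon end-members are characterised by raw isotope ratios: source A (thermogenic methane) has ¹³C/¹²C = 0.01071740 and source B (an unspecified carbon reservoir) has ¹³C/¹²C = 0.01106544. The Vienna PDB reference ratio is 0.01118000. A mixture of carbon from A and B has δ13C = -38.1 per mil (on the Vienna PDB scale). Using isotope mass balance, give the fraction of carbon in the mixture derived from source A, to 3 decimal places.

δ_A = (0.01071740/0.01118000 − 1)×1000 = (0.958623 − 1)×1000 = -41.377 per mil
δ_B = (0.01106544/0.01118000 − 1)×1000 = (0.989753 − 1)×1000 = -10.247 per mil
f_A = (δ_mix − δ_B)/(δ_A − δ_B) = (-38.1 − (-10.247))/(-41.377 − (-10.247))
f_A = -27.853 / -31.131 = 0.8947

0.895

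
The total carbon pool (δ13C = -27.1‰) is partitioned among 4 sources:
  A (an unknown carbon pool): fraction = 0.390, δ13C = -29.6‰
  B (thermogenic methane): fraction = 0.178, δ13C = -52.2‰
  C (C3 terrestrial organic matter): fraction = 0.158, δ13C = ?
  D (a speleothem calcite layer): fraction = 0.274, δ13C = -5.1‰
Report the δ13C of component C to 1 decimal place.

Isotope mass balance: δ_bulk = Σ fᵢ·δᵢ.
-27.1 = 0.390×(-29.6) + 0.178×(-52.2) + 0.158×δ_C + 0.274×(-5.1)
0.158·δ_C = -27.1 − (-22.233) = -4.867
δ_C = -4.867 / 0.158 = -30.80‰

-30.8‰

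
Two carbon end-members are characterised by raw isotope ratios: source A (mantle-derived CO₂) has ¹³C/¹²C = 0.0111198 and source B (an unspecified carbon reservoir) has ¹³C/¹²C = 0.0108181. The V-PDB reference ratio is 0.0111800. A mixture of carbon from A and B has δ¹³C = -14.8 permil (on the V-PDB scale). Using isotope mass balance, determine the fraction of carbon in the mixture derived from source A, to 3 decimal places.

0.651

δ_A = (0.0111198/0.0111800 − 1)×1000 = (0.994615 − 1)×1000 = -5.385 permil
δ_B = (0.0108181/0.0111800 − 1)×1000 = (0.967630 − 1)×1000 = -32.370 permil
f_A = (δ_mix − δ_B)/(δ_A − δ_B) = (-14.8 − (-32.370))/(-5.385 − (-32.370))
f_A = 17.570 / 26.986 = 0.6511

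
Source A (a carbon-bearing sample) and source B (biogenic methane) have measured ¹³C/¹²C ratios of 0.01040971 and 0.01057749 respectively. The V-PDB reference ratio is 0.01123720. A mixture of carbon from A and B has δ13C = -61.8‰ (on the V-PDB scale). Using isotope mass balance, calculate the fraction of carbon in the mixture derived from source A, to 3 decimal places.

0.207

δ_A = (0.01040971/0.01123720 − 1)×1000 = (0.926362 − 1)×1000 = -73.638‰
δ_B = (0.01057749/0.01123720 − 1)×1000 = (0.941292 − 1)×1000 = -58.708‰
f_A = (δ_mix − δ_B)/(δ_A − δ_B) = (-61.8 − (-58.708))/(-73.638 − (-58.708))
f_A = -3.092 / -14.931 = 0.2071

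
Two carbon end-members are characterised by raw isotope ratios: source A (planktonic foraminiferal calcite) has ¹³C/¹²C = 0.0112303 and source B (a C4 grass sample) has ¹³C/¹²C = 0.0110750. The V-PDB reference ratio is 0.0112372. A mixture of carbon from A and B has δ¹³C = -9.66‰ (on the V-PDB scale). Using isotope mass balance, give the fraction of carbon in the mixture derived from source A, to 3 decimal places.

0.345

δ_A = (0.0112303/0.0112372 − 1)×1000 = (0.999386 − 1)×1000 = -0.614‰
δ_B = (0.0110750/0.0112372 − 1)×1000 = (0.985566 − 1)×1000 = -14.434‰
f_A = (δ_mix − δ_B)/(δ_A − δ_B) = (-9.66 − (-14.434))/(-0.614 − (-14.434))
f_A = 4.774 / 13.820 = 0.3455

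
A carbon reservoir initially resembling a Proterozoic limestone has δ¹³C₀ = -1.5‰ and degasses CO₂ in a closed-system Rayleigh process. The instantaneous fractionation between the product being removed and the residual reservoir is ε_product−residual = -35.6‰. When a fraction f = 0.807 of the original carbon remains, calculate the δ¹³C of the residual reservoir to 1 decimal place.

Rayleigh residual: δ_res = (δ₀ + 1000)·f^(α−1) − 1000
α = ε/1000 + 1 = 0.96440, so α − 1 = -0.03560
f^(α−1) = 0.807^(-0.03560) = 1.007663
δ_res = (-1.5 + 1000) × 1.007663 − 1000 = 1006.151 − 1000 = 6.15‰

6.2‰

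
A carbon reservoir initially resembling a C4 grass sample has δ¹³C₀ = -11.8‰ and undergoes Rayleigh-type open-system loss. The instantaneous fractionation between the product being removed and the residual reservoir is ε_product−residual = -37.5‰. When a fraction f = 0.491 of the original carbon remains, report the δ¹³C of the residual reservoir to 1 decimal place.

Rayleigh residual: δ_res = (δ₀ + 1000)·f^(α−1) − 1000
α = ε/1000 + 1 = 0.96250, so α − 1 = -0.03750
f^(α−1) = 0.491^(-0.03750) = 1.027033
δ_res = (-11.8 + 1000) × 1.027033 − 1000 = 1014.914 − 1000 = 14.91‰

14.9‰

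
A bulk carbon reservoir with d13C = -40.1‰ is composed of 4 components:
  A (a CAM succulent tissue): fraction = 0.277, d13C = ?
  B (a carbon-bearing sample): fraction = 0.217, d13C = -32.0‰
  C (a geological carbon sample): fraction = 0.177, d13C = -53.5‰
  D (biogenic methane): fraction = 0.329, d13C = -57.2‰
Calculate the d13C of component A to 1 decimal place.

Isotope mass balance: δ_bulk = Σ fᵢ·δᵢ.
-40.1 = 0.277×δ_A + 0.217×(-32.0) + 0.177×(-53.5) + 0.329×(-57.2)
0.277·δ_A = -40.1 − (-35.232) = -4.868
δ_A = -4.868 / 0.277 = -17.57‰

-17.6‰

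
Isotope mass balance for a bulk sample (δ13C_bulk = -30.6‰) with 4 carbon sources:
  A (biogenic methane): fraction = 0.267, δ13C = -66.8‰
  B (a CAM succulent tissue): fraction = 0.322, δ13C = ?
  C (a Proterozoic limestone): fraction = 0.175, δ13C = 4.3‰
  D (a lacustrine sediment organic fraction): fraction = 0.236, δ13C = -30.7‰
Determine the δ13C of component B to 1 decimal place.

Isotope mass balance: δ_bulk = Σ fᵢ·δᵢ.
-30.6 = 0.267×(-66.8) + 0.322×δ_B + 0.175×(4.3) + 0.236×(-30.7)
0.322·δ_B = -30.6 − (-24.328) = -6.272
δ_B = -6.272 / 0.322 = -19.48‰

-19.5‰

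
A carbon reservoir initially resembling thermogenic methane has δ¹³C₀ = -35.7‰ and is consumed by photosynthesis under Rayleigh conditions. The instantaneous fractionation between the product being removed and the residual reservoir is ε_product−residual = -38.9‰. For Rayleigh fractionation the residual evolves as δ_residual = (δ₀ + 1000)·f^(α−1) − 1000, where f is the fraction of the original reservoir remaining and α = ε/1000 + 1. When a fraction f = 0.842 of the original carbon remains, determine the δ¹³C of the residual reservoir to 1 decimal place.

-29.2‰

Rayleigh residual: δ_res = (δ₀ + 1000)·f^(α−1) − 1000
α = ε/1000 + 1 = 0.96110, so α − 1 = -0.03890
f^(α−1) = 0.842^(-0.03890) = 1.006712
δ_res = (-35.7 + 1000) × 1.006712 − 1000 = 970.773 − 1000 = -29.23‰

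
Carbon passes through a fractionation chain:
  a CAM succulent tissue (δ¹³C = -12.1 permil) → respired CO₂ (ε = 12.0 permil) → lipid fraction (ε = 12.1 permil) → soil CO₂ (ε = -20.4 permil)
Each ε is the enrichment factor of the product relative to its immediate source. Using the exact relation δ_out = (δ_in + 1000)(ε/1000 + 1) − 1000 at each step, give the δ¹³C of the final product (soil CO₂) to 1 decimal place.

step 1: δ = (-12.10 + 1000)·(12.0/1000 + 1) − 1000 = -0.25 permil
step 2: δ = (-0.25 + 1000)·(12.1/1000 + 1) − 1000 = 11.85 permil
step 3: δ = (11.85 + 1000)·(-20.4/1000 + 1) − 1000 = -8.79 permil

-8.8 permil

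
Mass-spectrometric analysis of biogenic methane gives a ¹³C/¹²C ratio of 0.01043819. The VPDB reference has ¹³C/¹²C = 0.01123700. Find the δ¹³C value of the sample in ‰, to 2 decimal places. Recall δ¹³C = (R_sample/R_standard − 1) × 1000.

δ¹³C = (R_sample / R_standard − 1) × 1000
R_sample / R_standard = 0.01043819 / 0.01123700 = 0.928913
δ¹³C = (0.928913 − 1) × 1000 = -71.087‰

-71.09‰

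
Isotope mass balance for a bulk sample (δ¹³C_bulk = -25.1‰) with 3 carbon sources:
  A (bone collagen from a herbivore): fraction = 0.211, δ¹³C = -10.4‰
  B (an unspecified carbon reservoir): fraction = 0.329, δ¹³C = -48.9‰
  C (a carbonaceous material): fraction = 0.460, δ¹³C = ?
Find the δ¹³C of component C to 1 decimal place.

Isotope mass balance: δ_bulk = Σ fᵢ·δᵢ.
-25.1 = 0.211×(-10.4) + 0.329×(-48.9) + 0.460×δ_C
0.460·δ_C = -25.1 − (-18.282) = -6.818
δ_C = -6.818 / 0.460 = -14.82‰

-14.8‰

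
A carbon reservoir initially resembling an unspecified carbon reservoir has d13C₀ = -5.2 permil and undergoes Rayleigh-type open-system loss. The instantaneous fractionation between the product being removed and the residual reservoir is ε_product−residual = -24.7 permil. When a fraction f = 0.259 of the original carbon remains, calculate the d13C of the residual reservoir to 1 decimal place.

Rayleigh residual: δ_res = (δ₀ + 1000)·f^(α−1) − 1000
α = ε/1000 + 1 = 0.97530, so α − 1 = -0.02470
f^(α−1) = 0.259^(-0.02470) = 1.033931
δ_res = (-5.2 + 1000) × 1.033931 − 1000 = 1028.554 − 1000 = 28.55 permil

28.6 permil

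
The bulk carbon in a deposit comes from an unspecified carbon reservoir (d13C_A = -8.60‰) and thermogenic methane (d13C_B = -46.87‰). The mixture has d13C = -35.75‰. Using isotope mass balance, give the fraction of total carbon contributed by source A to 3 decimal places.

δ_mix = f_A·δ_A + (1 − f_A)·δ_B  ⇒  f_A = (δ_mix − δ_B)/(δ_A − δ_B)
f_A = (-35.75 − (-46.87)) / (-8.60 − (-46.87))
f_A = 11.12 / 38.27 = 0.2906

0.291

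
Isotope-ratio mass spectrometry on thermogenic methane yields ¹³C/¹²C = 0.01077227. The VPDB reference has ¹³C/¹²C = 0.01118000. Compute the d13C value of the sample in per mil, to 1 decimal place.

d13C = (R_sample / R_standard − 1) × 1000
R_sample / R_standard = 0.01077227 / 0.01118000 = 0.963530
d13C = (0.963530 − 1) × 1000 = -36.47 per mil

-36.5 per mil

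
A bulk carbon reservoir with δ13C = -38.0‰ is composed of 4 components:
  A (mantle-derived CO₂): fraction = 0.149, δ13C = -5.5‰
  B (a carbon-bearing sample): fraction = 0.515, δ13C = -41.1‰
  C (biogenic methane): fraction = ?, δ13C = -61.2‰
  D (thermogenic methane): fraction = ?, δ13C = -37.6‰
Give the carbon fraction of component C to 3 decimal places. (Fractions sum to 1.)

Let f_C and f_D be the unknown fractions; fractions sum to 1 so f_C + f_D = 0.336.
Mass balance: Σ fᵢ·δᵢ = δ_bulk ⇒ f_C·(-61.2) + f_D·(-37.6) = -38.0 − (-21.986) = -16.014
Substitute f_D = 0.336 − f_C:
f_C·(-61.2 − -37.6) = -16.014 − 0.336×(-37.6) = -3.380
f_C = -3.380 / -23.6 = 0.1432

0.143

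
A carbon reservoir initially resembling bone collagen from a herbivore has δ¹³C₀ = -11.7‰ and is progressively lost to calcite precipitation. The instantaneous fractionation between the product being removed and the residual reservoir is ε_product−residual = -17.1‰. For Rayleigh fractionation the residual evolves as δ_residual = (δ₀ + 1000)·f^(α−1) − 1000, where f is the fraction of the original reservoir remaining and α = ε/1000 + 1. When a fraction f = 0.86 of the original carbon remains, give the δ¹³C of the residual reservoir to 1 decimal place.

Rayleigh residual: δ_res = (δ₀ + 1000)·f^(α−1) − 1000
α = ε/1000 + 1 = 0.98290, so α − 1 = -0.01710
f^(α−1) = 0.86^(-0.01710) = 1.002582
δ_res = (-11.7 + 1000) × 1.002582 − 1000 = 990.852 − 1000 = -9.15‰

-9.1‰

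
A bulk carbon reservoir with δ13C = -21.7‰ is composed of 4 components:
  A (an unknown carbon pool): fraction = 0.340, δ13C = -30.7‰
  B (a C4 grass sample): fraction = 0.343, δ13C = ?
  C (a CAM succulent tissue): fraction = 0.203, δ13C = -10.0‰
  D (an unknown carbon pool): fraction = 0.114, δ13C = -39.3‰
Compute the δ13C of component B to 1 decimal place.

-13.9‰

Isotope mass balance: δ_bulk = Σ fᵢ·δᵢ.
-21.7 = 0.340×(-30.7) + 0.343×δ_B + 0.203×(-10.0) + 0.114×(-39.3)
0.343·δ_B = -21.7 − (-16.948) = -4.752
δ_B = -4.752 / 0.343 = -13.85‰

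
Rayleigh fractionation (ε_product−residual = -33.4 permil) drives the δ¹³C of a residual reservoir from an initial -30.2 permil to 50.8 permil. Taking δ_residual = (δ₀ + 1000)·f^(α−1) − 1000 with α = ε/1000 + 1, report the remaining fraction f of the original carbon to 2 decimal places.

0.09

α − 1 = ε/1000 = -0.0334
(δ_res + 1000)/(δ₀ + 1000) = (50.8 + 1000)/(-30.2 + 1000) = 1050.8/969.8 = 1.083522
f = 1.083522^(1/-0.0334) = exp(ln(1.083522)/-0.0334) = exp(0.08022/-0.0334)
f = exp(-2.4017) = 0.0906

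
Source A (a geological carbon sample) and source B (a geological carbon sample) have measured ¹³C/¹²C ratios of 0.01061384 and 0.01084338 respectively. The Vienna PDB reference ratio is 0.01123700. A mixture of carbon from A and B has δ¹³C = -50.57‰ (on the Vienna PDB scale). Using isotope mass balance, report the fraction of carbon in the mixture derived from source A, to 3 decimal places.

0.761

δ_A = (0.01061384/0.01123700 − 1)×1000 = (0.944544 − 1)×1000 = -55.456‰
δ_B = (0.01084338/0.01123700 − 1)×1000 = (0.964971 − 1)×1000 = -35.029‰
f_A = (δ_mix − δ_B)/(δ_A − δ_B) = (-50.57 − (-35.029))/(-55.456 − (-35.029))
f_A = -15.541 / -20.427 = 0.7608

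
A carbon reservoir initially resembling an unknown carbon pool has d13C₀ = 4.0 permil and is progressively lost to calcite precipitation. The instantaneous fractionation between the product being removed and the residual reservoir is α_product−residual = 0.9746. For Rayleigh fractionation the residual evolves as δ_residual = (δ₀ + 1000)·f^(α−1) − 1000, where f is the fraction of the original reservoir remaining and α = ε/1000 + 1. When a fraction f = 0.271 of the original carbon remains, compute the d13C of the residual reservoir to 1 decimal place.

37.9 permil

Rayleigh residual: δ_res = (δ₀ + 1000)·f^(α−1) − 1000
α − 1 = -0.02540
f^(α−1) = 0.271^(-0.02540) = 1.033719
δ_res = (4.0 + 1000) × 1.033719 − 1000 = 1037.854 − 1000 = 37.85 permil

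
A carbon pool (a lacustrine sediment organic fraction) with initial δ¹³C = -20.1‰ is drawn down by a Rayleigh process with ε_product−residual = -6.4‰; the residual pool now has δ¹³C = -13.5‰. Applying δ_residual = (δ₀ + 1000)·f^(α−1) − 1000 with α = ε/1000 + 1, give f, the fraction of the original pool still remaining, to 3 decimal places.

α − 1 = ε/1000 = -0.0064
(δ_res + 1000)/(δ₀ + 1000) = (-13.5 + 1000)/(-20.1 + 1000) = 986.5/979.9 = 1.006735
f = 1.006735^(1/-0.0064) = exp(ln(1.006735)/-0.0064) = exp(0.00671/-0.0064)
f = exp(-1.0489) = 0.3503

0.350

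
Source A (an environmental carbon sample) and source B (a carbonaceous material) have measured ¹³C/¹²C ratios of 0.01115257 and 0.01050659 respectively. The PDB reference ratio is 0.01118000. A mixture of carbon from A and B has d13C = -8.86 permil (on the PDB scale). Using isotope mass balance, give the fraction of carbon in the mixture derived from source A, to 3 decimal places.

0.889

δ_A = (0.01115257/0.01118000 − 1)×1000 = (0.997547 − 1)×1000 = -2.453 permil
δ_B = (0.01050659/0.01118000 − 1)×1000 = (0.939767 − 1)×1000 = -60.233 permil
f_A = (δ_mix − δ_B)/(δ_A − δ_B) = (-8.86 − (-60.233))/(-2.453 − (-60.233))
f_A = 51.373 / 57.780 = 0.8891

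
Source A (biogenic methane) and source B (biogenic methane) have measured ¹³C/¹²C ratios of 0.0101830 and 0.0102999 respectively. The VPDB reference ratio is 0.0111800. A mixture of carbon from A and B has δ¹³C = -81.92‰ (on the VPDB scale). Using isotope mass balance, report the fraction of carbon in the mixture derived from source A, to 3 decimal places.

δ_A = (0.0101830/0.0111800 − 1)×1000 = (0.910823 − 1)×1000 = -89.177‰
δ_B = (0.0102999/0.0111800 − 1)×1000 = (0.921279 − 1)×1000 = -78.721‰
f_A = (δ_mix − δ_B)/(δ_A − δ_B) = (-81.92 − (-78.721))/(-89.177 − (-78.721))
f_A = -3.199 / -10.456 = 0.3060

0.306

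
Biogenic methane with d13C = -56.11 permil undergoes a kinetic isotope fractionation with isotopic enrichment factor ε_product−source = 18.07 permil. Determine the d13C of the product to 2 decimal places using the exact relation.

Exactly, δ_product = (δ_source + 1000)·(ε/1000 + 1) − 1000.
δ_product = (-56.11 + 1000) × (18.07/1000 + 1) − 1000
δ_product = -39.054 permil

-39.05 permil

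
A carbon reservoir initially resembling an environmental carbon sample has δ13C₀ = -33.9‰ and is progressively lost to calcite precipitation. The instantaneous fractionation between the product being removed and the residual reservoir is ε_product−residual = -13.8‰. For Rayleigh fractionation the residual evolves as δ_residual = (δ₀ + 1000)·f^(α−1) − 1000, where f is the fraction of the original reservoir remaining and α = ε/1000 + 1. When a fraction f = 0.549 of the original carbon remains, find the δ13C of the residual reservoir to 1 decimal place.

Rayleigh residual: δ_res = (δ₀ + 1000)·f^(α−1) − 1000
α = ε/1000 + 1 = 0.98620, so α − 1 = -0.01380
f^(α−1) = 0.549^(-0.01380) = 1.008310
δ_res = (-33.9 + 1000) × 1.008310 − 1000 = 974.128 − 1000 = -25.87‰

-25.9‰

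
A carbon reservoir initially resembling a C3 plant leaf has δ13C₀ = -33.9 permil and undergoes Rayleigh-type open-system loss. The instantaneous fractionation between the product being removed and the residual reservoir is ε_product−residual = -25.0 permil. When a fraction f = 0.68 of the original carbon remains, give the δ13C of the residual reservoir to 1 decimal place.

Rayleigh residual: δ_res = (δ₀ + 1000)·f^(α−1) − 1000
α = ε/1000 + 1 = 0.97500, so α − 1 = -0.02500
f^(α−1) = 0.68^(-0.02500) = 1.009688
δ_res = (-33.9 + 1000) × 1.009688 − 1000 = 975.460 − 1000 = -24.54 permil

-24.5 permil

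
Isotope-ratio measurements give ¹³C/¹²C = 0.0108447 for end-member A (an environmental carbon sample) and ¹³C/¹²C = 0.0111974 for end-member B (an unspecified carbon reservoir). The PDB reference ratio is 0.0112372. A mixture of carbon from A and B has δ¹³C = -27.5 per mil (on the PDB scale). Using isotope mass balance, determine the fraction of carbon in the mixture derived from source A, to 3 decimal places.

0.763

δ_A = (0.0108447/0.0112372 − 1)×1000 = (0.965071 − 1)×1000 = -34.929 per mil
δ_B = (0.0111974/0.0112372 − 1)×1000 = (0.996458 − 1)×1000 = -3.542 per mil
f_A = (δ_mix − δ_B)/(δ_A − δ_B) = (-27.5 − (-3.542))/(-34.929 − (-3.542))
f_A = -23.958 / -31.387 = 0.7633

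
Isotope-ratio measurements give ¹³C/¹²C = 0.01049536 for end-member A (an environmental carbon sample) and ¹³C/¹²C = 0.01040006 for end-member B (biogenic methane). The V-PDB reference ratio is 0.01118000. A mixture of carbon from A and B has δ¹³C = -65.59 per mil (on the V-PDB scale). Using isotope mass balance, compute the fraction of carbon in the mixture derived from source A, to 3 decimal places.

δ_A = (0.01049536/0.01118000 − 1)×1000 = (0.938762 − 1)×1000 = -61.238 per mil
δ_B = (0.01040006/0.01118000 − 1)×1000 = (0.930238 − 1)×1000 = -69.762 per mil
f_A = (δ_mix − δ_B)/(δ_A − δ_B) = (-65.59 − (-69.762))/(-61.238 − (-69.762))
f_A = 4.172 / 8.524 = 0.4894

0.489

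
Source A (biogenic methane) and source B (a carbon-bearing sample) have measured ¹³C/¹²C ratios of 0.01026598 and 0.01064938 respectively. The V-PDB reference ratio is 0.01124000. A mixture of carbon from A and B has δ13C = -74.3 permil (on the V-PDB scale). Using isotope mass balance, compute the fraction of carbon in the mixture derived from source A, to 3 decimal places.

0.638

δ_A = (0.01026598/0.01124000 − 1)×1000 = (0.913343 − 1)×1000 = -86.657 permil
δ_B = (0.01064938/0.01124000 − 1)×1000 = (0.947454 − 1)×1000 = -52.546 permil
f_A = (δ_mix − δ_B)/(δ_A − δ_B) = (-74.3 − (-52.546))/(-86.657 − (-52.546))
f_A = -21.754 / -34.110 = 0.6377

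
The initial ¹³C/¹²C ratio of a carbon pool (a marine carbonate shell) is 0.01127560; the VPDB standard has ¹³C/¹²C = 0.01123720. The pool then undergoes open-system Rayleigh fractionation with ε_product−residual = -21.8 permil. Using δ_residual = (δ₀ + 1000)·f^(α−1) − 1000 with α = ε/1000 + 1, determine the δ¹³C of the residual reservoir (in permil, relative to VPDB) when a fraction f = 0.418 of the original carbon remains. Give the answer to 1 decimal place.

δ₀ = (0.01127560/0.01123720 − 1)×1000 = (1.003417 − 1)×1000 = 3.417 permil
α − 1 = ε/1000 = -0.0218
f^(α−1) = 0.418^(-0.0218) = 1.019198
δ_res = (3.417 + 1000) × 1.019198 − 1000 = 1022.680 − 1000 = 22.68 permil

22.7 permil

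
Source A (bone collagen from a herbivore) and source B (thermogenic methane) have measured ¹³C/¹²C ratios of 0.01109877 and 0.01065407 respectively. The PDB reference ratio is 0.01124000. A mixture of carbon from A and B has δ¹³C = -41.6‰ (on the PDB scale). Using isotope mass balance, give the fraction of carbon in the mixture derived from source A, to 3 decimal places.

0.266

δ_A = (0.01109877/0.01124000 − 1)×1000 = (0.987435 − 1)×1000 = -12.565‰
δ_B = (0.01065407/0.01124000 − 1)×1000 = (0.947871 − 1)×1000 = -52.129‰
f_A = (δ_mix − δ_B)/(δ_A − δ_B) = (-41.6 − (-52.129))/(-12.565 − (-52.129))
f_A = 10.529 / 39.564 = 0.2661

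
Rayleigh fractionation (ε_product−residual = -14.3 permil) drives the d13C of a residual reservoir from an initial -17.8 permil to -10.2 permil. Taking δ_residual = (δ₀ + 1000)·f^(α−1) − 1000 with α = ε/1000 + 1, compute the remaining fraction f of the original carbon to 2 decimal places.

0.58

α − 1 = ε/1000 = -0.0143
(δ_res + 1000)/(δ₀ + 1000) = (-10.2 + 1000)/(-17.8 + 1000) = 989.8/982.2 = 1.007738
f = 1.007738^(1/-0.0143) = exp(ln(1.007738)/-0.0143) = exp(0.00771/-0.0143)
f = exp(-0.5390) = 0.5833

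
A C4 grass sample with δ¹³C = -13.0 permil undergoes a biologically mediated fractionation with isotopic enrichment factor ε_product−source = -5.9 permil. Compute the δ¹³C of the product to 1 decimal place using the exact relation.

-18.8 permil

Exactly, δ_product = (δ_source + 1000)·(ε/1000 + 1) − 1000.
δ_product = (-13.0 + 1000) × (-5.9/1000 + 1) − 1000
δ_product = -18.82 permil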